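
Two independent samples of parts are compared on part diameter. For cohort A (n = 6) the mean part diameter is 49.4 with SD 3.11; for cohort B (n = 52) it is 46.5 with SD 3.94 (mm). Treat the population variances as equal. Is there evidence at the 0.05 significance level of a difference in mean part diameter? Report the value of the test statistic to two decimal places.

1.74

Let group 1 = cohort A, group 2 = cohort B. H0: μ_1 = μ_2; H1: μ_1 ≠ μ_2 (two-sample pooled-variance t-test, two-sided).
s_p² = [(6−1)·3.11² + (52−1)·3.94²]/(6+52−2) = 15.0011
t = (49.4 − 46.5)/√[15.0011·(1/6 + 1/52)] = 1.74
df = n₁ + n₂ − 2 = 56
Two-sided p-value ≈ 0.0880
Since p ≈ 0.0880 > α = 0.05, fail to reject H0; the data do not provide sufficient evidence against H0.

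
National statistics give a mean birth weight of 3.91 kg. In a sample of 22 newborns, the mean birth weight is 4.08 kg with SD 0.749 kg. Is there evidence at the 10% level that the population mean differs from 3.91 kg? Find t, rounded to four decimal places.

1.0646

H0: μ = 3.91; H1: μ ≠ 3.91 (one-sample t-test, two-sided).
t = (x̄ − μ₀)/(s/√n) = (4.08 − 3.91)/(0.749/√22) = 1.0646
df = n − 1 = 21
Two-sided p-value ≈ 0.299
Since p ≈ 0.299 > α = 0.1, fail to reject H0; the data do not provide sufficient evidence against H0.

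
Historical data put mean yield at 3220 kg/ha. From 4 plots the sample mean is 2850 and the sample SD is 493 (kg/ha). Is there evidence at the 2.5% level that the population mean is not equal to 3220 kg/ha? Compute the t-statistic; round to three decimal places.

H0: μ = 3220; H1: μ ≠ 3220 (one-sample t-test, two-sided).
t = (x̄ − μ₀)/(s/√n) = (2850 − 3220)/(493/√4) = -1.501
df = n − 1 = 3
Two-sided p-value ≈ 0.230
Since p ≈ 0.230 > α = 0.025, fail to reject H0; the evidence is not statistically significant.

-1.501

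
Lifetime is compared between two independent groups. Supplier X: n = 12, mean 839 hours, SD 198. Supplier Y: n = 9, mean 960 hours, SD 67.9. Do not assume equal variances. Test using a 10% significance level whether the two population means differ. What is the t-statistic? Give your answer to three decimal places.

-1.968

Let group 1 = supplier X, group 2 = supplier Y. H0: μ_1 = μ_2; H1: μ_1 ≠ μ_2 (Welch's two-sample t-test, two-sided).
t = (x̄_1 − x̄_2)/√(s_1²/n_1 + s_2²/n_2) = (839 − 960)/√(198²/12 + 67.9²/9) = -1.968
Welch–Satterthwaite df ≈ 14.24
Two-sided p-value ≈ 0.069
Since p ≈ 0.069 < α = 0.1, reject H0; the evidence is statistically significant.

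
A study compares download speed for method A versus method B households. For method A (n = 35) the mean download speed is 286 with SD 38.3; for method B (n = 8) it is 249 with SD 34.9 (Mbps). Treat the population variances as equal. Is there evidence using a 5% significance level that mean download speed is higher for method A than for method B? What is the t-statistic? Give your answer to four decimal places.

2.5017

Let group 1 = method A, group 2 = method B. H0: μ_1 = μ_2; H1: μ_1 > μ_2 (two-sample pooled-variance t-test, right-tailed).
s_p² = [(35−1)·38.3² + (8−1)·34.9²]/(35+8−2) = 1424.4
t = (286 − 249)/√[1424.4·(1/35 + 1/8)] = 2.5017
df = n₁ + n₂ − 2 = 41
p-value = P(T ≥ 2.5017) ≈ 0.008
Since p ≈ 0.008 < α = 0.05, reject H0; the data support H1.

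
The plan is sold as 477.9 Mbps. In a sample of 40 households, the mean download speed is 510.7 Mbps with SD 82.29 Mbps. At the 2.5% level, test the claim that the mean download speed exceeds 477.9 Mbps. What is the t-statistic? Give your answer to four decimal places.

H0: μ = 477.9; H1: μ > 477.9 (one-sample t-test, right-tailed).
t = (x̄ − μ₀)/(s/√n) = (510.7 − 477.9)/(82.29/√40) = 2.5209
df = n − 1 = 39
p-value = P(T ≥ 2.5209) ≈ 0.0080
Since p ≈ 0.0080 < α = 0.025, reject H0; the data support H1.

2.5209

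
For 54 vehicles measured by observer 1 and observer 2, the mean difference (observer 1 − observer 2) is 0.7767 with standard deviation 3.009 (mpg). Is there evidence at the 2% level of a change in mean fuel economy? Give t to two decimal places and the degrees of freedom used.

t = 1.90, df = 53

H0: μ_d = 0; H1: μ_d ≠ 0 (paired t-test on the differences, two-sided).
t = d̄/(s_d/√n) = 0.7767/(3.009/√54) = 1.90
df = n − 1 = 53
Two-sided p-value ≈ 0.063
Since p ≈ 0.063 > α = 0.02, fail to reject H0; the data do not provide sufficient evidence against H0.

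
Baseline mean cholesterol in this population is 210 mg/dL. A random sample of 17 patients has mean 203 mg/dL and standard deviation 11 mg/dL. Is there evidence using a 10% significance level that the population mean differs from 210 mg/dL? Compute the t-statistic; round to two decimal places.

-2.62

H0: μ = 210; H1: μ ≠ 210 (one-sample t-test, two-sided).
t = (x̄ − μ₀)/(s/√n) = (203 − 210)/(11/√17) = -2.62
df = n − 1 = 16
Two-sided p-value ≈ 0.0184
Since p ≈ 0.0184 < α = 0.1, reject H0; the evidence is statistically significant.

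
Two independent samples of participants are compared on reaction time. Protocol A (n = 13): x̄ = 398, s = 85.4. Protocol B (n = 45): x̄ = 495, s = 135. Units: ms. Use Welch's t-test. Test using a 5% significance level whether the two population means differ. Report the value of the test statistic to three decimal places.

-3.121

Let group 1 = protocol A, group 2 = protocol B. H0: μ_1 = μ_2; H1: μ_1 ≠ μ_2 (Welch's two-sample t-test, two-sided).
t = (x̄_1 − x̄_2)/√(s_1²/n_1 + s_2²/n_2) = (398 − 495)/√(85.4²/13 + 135²/45) = -3.121
Welch–Satterthwaite df ≈ 31.15
Two-sided p-value ≈ 0.004
Since p ≈ 0.004 < α = 0.05, reject H0; the evidence is statistically significant.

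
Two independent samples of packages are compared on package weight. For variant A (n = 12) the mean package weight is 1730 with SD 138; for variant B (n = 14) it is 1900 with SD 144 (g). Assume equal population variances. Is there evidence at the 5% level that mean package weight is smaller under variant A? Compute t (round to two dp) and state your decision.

t = -3.06; reject H0

Let group 1 = variant A, group 2 = variant B. H0: μ_1 = μ_2; H1: μ_1 < μ_2 (two-sample pooled-variance t-test, left-tailed).
s_p² = [(12−1)·138² + (14−1)·144²]/(12+14−2) = 19960.5
t = (1730 − 1900)/√[19960.5·(1/12 + 1/14)] = -3.06
df = n₁ + n₂ − 2 = 24
p-value = P(T ≤ -3.06) ≈ 0.0027
Since p ≈ 0.0027 < α = 0.05, reject H0; the data support H1.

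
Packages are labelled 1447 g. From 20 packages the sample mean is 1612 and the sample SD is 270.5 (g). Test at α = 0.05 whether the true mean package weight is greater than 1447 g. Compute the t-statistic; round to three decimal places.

2.728

H0: μ = 1447; H1: μ > 1447 (one-sample t-test, right-tailed).
t = (x̄ − μ₀)/(s/√n) = (1612 − 1447)/(270.5/√20) = 2.728
df = n − 1 = 19
p-value = P(T ≥ 2.728) ≈ 0.007
Since p ≈ 0.007 < α = 0.05, reject H0; the evidence is statistically significant.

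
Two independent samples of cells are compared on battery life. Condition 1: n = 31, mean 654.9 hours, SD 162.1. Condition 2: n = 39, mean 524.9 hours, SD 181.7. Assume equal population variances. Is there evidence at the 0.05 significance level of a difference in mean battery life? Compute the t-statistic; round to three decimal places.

Let group 1 = condition 1, group 2 = condition 2. H0: μ_1 = μ_2; H1: μ_1 ≠ μ_2 (two-sample pooled-variance t-test, two-sided).
s_p² = [(31−1)·162.1² + (39−1)·181.7²]/(31+39−2) = 30042
t = (654.9 − 524.9)/√[30042·(1/31 + 1/39)] = 3.117
df = n₁ + n₂ − 2 = 68
Two-sided p-value ≈ 0.0027
Since p ≈ 0.0027 < α = 0.05, reject H0; the evidence is statistically significant.

3.117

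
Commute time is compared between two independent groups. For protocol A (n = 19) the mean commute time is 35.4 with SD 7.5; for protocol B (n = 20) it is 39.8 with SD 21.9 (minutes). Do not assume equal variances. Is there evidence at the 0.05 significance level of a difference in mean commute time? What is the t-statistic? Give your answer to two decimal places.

-0.85

Let group 1 = protocol A, group 2 = protocol B. H0: μ_1 = μ_2; H1: μ_1 ≠ μ_2 (Welch's two-sample t-test, two-sided).
t = (x̄_1 − x̄_2)/√(s_1²/n_1 + s_2²/n_2) = (35.4 − 39.8)/√(7.5²/19 + 21.9²/20) = -0.85
Welch–Satterthwaite df ≈ 23.60
Two-sided p-value ≈ 0.405
Since p ≈ 0.405 > α = 0.05, fail to reject H0; the evidence is not statistically significant.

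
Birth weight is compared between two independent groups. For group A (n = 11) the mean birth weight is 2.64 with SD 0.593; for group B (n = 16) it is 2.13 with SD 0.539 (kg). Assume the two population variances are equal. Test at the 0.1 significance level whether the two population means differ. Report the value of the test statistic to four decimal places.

2.3201

Let group 1 = group A, group 2 = group B. H0: μ_1 = μ_2; H1: μ_1 ≠ μ_2 (two-sample pooled-variance t-test, two-sided).
s_p² = [(11−1)·0.593² + (16−1)·0.539²]/(11+16−2) = 0.314972
t = (2.64 − 2.13)/√[0.314972·(1/11 + 1/16)] = 2.3201
df = n₁ + n₂ − 2 = 25
Two-sided p-value ≈ 0.0288
Since p ≈ 0.0288 < α = 0.1, reject H0; the data support H1.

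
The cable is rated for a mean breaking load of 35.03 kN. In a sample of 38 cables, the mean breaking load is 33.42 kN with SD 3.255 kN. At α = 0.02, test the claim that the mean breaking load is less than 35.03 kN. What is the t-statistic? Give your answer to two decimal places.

-3.05

H0: μ = 35.03; H1: μ < 35.03 (one-sample t-test, left-tailed).
t = (x̄ − μ₀)/(s/√n) = (33.42 − 35.03)/(3.255/√38) = -3.05
df = n − 1 = 37
p-value = P(T ≤ -3.05) ≈ 0.002
Since p ≈ 0.002 < α = 0.02, reject H0; the evidence is statistically significant.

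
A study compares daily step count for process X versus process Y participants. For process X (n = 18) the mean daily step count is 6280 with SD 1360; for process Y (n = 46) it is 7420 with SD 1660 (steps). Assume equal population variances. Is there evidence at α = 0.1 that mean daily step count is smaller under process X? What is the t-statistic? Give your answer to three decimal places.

Let group 1 = process X, group 2 = process Y. H0: μ_1 = μ_2; H1: μ_1 < μ_2 (two-sample pooled-variance t-test, left-tailed).
s_p² = [(18−1)·1360² + (46−1)·1660²]/(18+46−2) = 2507180
t = (6280 − 7420)/√[2507180·(1/18 + 1/46)] = -2.590
df = n₁ + n₂ − 2 = 62
p-value = P(T ≤ -2.590) ≈ 0.0060
Since p ≈ 0.0060 < α = 0.1, reject H0; the evidence is statistically significant.

-2.590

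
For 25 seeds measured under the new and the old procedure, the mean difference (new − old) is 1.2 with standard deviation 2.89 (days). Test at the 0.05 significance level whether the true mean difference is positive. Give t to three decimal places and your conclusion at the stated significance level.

t = 2.076; reject H0

H0: μ_d = 0; H1: μ_d > 0 (paired t-test on the differences, right-tailed).
t = d̄/(s_d/√n) = 1.2/(2.89/√25) = 2.076
df = n − 1 = 24
p-value = P(T ≥ 2.076) ≈ 0.0244
Since p ≈ 0.0244 < α = 0.05, reject H0; the evidence is statistically significant.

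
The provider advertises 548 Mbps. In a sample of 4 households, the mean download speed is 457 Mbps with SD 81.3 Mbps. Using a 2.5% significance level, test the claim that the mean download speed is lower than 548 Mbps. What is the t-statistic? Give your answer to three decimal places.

H0: μ = 548; H1: μ < 548 (one-sample t-test, left-tailed).
t = (x̄ − μ₀)/(s/√n) = (457 − 548)/(81.3/√4) = -2.239
df = n − 1 = 3
p-value = P(T ≤ -2.239) ≈ 0.056
Since p ≈ 0.056 > α = 0.025, fail to reject H0; the data do not provide sufficient evidence against H0.

-2.239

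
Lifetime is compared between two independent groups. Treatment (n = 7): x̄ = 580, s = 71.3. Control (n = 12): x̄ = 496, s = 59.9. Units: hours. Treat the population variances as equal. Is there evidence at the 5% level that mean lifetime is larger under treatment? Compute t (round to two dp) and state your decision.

Let group 1 = treatment, group 2 = control. H0: μ_1 = μ_2; H1: μ_1 > μ_2 (two-sample pooled-variance t-test, right-tailed).
s_p² = [(7−1)·71.3² + (12−1)·59.9²]/(7+12−2) = 4115.9
t = (580 − 496)/√[4115.9·(1/7 + 1/12)] = 2.75
df = n₁ + n₂ − 2 = 17
p-value = P(T ≥ 2.75) ≈ 0.0068
Since p ≈ 0.0068 < α = 0.05, reject H0; the data support H1.

t = 2.75; reject H0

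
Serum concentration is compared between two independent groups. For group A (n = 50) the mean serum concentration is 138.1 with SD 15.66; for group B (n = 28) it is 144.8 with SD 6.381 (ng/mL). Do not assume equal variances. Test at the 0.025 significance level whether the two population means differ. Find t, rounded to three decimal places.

Let group 1 = group A, group 2 = group B. H0: μ_1 = μ_2; H1: μ_1 ≠ μ_2 (Welch's two-sample t-test, two-sided).
t = (x̄_1 − x̄_2)/√(s_1²/n_1 + s_2²/n_2) = (138.1 − 144.8)/√(15.66²/50 + 6.381²/28) = -2.657
Welch–Satterthwaite df ≈ 71.03
Two-sided p-value ≈ 0.010
Since p ≈ 0.010 < α = 0.025, reject H0; the data support H1.

-2.657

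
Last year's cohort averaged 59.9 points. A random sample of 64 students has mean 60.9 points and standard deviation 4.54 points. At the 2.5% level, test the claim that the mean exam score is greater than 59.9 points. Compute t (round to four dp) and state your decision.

t = 1.7621; fail to reject H0

H0: μ = 59.9; H1: μ > 59.9 (one-sample t-test, right-tailed).
t = (x̄ − μ₀)/(s/√n) = (60.9 − 59.9)/(4.54/√64) = 1.7621
df = n − 1 = 63
p-value = P(T ≥ 1.7621) ≈ 0.041
Since p ≈ 0.041 > α = 0.025, fail to reject H0; the data do not provide sufficient evidence against H0.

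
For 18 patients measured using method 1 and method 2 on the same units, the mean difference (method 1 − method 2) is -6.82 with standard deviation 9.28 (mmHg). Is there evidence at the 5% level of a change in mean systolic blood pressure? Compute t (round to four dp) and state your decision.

H0: μ_d = 0; H1: μ_d ≠ 0 (paired t-test on the differences, two-sided).
t = d̄/(s_d/√n) = -6.82/(9.28/√18) = -3.1180
df = n − 1 = 17
Two-sided p-value ≈ 0.006
Since p ≈ 0.006 < α = 0.05, reject H0; the data support H1.

t = -3.1180; reject H0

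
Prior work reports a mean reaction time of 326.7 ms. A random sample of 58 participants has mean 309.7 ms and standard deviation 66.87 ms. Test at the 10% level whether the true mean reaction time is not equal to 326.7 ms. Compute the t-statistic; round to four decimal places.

-1.9361

H0: μ = 326.7; H1: μ ≠ 326.7 (one-sample t-test, two-sided).
t = (x̄ − μ₀)/(s/√n) = (309.7 − 326.7)/(66.87/√58) = -1.9361
df = n − 1 = 57
Two-sided p-value ≈ 0.0578
Since p ≈ 0.0578 < α = 0.1, reject H0; the evidence is statistically significant.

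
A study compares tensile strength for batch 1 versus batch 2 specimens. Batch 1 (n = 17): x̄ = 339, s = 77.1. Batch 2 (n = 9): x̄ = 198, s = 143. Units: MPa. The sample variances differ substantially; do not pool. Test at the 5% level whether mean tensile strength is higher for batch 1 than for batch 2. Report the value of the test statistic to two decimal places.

2.75

Let group 1 = batch 1, group 2 = batch 2. H0: μ_1 = μ_2; H1: μ_1 > μ_2 (Welch's two-sample t-test, right-tailed).
t = (x̄_1 − x̄_2)/√(s_1²/n_1 + s_2²/n_2) = (339 − 198)/√(77.1²/17 + 143²/9) = 2.75
Welch–Satterthwaite df ≈ 10.53
p-value = P(T ≥ 2.75) ≈ 0.0097
Since p ≈ 0.0097 < α = 0.05, reject H0; the data support H1.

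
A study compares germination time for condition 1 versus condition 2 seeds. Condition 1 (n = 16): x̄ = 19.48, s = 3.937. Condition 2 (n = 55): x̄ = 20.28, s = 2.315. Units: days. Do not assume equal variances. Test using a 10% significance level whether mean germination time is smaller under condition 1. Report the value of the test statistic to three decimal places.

-0.775

Let group 1 = condition 1, group 2 = condition 2. H0: μ_1 = μ_2; H1: μ_1 < μ_2 (Welch's two-sample t-test, left-tailed).
t = (x̄_1 − x̄_2)/√(s_1²/n_1 + s_2²/n_2) = (19.48 − 20.28)/√(3.937²/16 + 2.315²/55) = -0.775
Welch–Satterthwaite df ≈ 18.12
p-value = P(T ≤ -0.775) ≈ 0.2242
Since p ≈ 0.2242 > α = 0.1, fail to reject H0; the data do not provide sufficient evidence against H0.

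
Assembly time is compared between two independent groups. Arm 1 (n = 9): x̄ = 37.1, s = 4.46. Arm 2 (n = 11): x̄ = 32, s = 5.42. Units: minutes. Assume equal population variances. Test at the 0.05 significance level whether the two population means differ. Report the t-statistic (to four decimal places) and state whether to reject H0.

Let group 1 = arm 1, group 2 = arm 2. H0: μ_1 = μ_2; H1: μ_1 ≠ μ_2 (two-sample pooled-variance t-test, two-sided).
s_p² = [(9−1)·4.46² + (11−1)·5.42²]/(9+11−2) = 25.1609
t = (37.1 − 32)/√[25.1609·(1/9 + 1/11)] = 2.2621
df = n₁ + n₂ − 2 = 18
Two-sided p-value ≈ 0.0363
Since p ≈ 0.0363 < α = 0.05, reject H0; the data support H1.

t = 2.2621; reject H0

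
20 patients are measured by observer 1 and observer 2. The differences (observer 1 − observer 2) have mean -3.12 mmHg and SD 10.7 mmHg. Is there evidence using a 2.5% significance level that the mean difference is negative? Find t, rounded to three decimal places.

-1.304

H0: μ_d = 0; H1: μ_d < 0 (paired t-test on the differences, left-tailed).
t = d̄/(s_d/√n) = -3.12/(10.7/√20) = -1.304
df = n − 1 = 19
p-value = P(T ≤ -1.304) ≈ 0.104
Since p ≈ 0.104 > α = 0.025, fail to reject H0; the data do not provide sufficient evidence against H0.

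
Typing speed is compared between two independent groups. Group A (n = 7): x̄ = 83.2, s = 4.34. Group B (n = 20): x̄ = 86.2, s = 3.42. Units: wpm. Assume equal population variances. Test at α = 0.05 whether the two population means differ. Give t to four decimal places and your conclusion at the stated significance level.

t = -1.8655; fail to reject H0

Let group 1 = group A, group 2 = group B. H0: μ_1 = μ_2; H1: μ_1 ≠ μ_2 (two-sample pooled-variance t-test, two-sided).
s_p² = [(7−1)·4.34² + (20−1)·3.42²]/(7+20−2) = 13.4098
t = (83.2 − 86.2)/√[13.4098·(1/7 + 1/20)] = -1.8655
df = n₁ + n₂ − 2 = 25
Two-sided p-value ≈ 0.074
Since p ≈ 0.074 > α = 0.05, fail to reject H0; the data do not provide sufficient evidence against H0.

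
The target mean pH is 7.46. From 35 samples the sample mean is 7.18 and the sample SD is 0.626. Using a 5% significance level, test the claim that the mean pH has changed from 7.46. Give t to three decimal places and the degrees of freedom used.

H0: μ = 7.46; H1: μ ≠ 7.46 (one-sample t-test, two-sided).
t = (x̄ − μ₀)/(s/√n) = (7.18 − 7.46)/(0.626/√35) = -2.646
df = n − 1 = 34
Two-sided p-value ≈ 0.012
Since p ≈ 0.012 < α = 0.05, reject H0; the evidence is statistically significant.

t = -2.646, df = 34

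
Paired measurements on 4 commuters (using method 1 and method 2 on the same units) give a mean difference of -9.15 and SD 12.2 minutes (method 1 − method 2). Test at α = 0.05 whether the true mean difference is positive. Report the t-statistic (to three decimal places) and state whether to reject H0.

t = -1.500; fail to reject H0

H0: μ_d = 0; H1: μ_d > 0 (paired t-test on the differences, right-tailed).
t = d̄/(s_d/√n) = -9.15/(12.2/√4) = -1.500
df = n − 1 = 3
p-value = P(T ≥ -1.500) ≈ 0.8847
Since p ≈ 0.8847 > α = 0.05, fail to reject H0; the evidence is not statistically significant.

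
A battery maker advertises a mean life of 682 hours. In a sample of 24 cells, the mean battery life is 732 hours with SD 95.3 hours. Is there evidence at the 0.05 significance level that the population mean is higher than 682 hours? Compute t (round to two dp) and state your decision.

H0: μ = 682; H1: μ > 682 (one-sample t-test, right-tailed).
t = (x̄ − μ₀)/(s/√n) = (732 − 682)/(95.3/√24) = 2.57
df = n − 1 = 23
p-value = P(T ≥ 2.57) ≈ 0.009
Since p ≈ 0.009 < α = 0.05, reject H0; the data support H1.

t = 2.57; reject H0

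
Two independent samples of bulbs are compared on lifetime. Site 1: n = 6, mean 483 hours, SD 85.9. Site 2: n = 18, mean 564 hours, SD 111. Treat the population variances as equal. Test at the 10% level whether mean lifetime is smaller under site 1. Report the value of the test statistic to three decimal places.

Let group 1 = site 1, group 2 = site 2. H0: μ_1 = μ_2; H1: μ_1 < μ_2 (two-sample pooled-variance t-test, left-tailed).
s_p² = [(6−1)·85.9² + (18−1)·111²]/(6+18−2) = 11197.8
t = (483 − 564)/√[11197.8·(1/6 + 1/18)] = -1.624
df = n₁ + n₂ − 2 = 22
p-value = P(T ≤ -1.624) ≈ 0.0593
Since p ≈ 0.0593 < α = 0.1, reject H0; the data support H1.

-1.624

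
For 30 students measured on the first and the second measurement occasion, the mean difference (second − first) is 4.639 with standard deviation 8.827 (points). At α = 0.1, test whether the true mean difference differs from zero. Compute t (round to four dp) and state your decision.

t = 2.8785; reject H0

H0: μ_d = 0; H1: μ_d ≠ 0 (paired t-test on the differences, two-sided).
t = d̄/(s_d/√n) = 4.639/(8.827/√30) = 2.8785
df = n − 1 = 29
Two-sided p-value ≈ 0.0074
Since p ≈ 0.0074 < α = 0.1, reject H0; the data support H1.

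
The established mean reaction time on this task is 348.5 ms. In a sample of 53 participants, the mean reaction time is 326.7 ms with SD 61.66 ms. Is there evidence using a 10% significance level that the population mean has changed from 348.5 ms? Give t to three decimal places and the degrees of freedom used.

H0: μ = 348.5; H1: μ ≠ 348.5 (one-sample t-test, two-sided).
t = (x̄ − μ₀)/(s/√n) = (326.7 − 348.5)/(61.66/√53) = -2.574
df = n − 1 = 52
Two-sided p-value ≈ 0.013
Since p ≈ 0.013 < α = 0.1, reject H0; the data support H1.

t = -2.574, df = 52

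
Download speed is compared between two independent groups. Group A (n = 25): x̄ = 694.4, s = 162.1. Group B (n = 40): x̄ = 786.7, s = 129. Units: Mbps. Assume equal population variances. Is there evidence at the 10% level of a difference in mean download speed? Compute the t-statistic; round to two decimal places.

Let group 1 = group A, group 2 = group B. H0: μ_1 = μ_2; H1: μ_1 ≠ μ_2 (two-sample pooled-variance t-test, two-sided).
s_p² = [(25−1)·162.1² + (40−1)·129²]/(25+40−2) = 20311.6
t = (694.4 − 786.7)/√[20311.6·(1/25 + 1/40)] = -2.54
df = n₁ + n₂ − 2 = 63
Two-sided p-value ≈ 0.0136
Since p ≈ 0.0136 < α = 0.1, reject H0; the evidence is statistically significant.

-2.54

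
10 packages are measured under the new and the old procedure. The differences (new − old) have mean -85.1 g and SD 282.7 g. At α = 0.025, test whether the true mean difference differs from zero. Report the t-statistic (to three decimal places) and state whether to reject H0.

H0: μ_d = 0; H1: μ_d ≠ 0 (paired t-test on the differences, two-sided).
t = d̄/(s_d/√n) = -85.1/(282.7/√10) = -0.952
df = n − 1 = 9
Two-sided p-value ≈ 0.3660
Since p ≈ 0.3660 > α = 0.025, fail to reject H0; the data do not provide sufficient evidence against H0.

t = -0.952; fail to reject H0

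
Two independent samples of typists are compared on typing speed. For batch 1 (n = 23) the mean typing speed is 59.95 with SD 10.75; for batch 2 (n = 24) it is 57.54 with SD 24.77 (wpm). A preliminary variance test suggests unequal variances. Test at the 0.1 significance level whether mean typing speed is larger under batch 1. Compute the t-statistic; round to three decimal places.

0.436

Let group 1 = batch 1, group 2 = batch 2. H0: μ_1 = μ_2; H1: μ_1 > μ_2 (Welch's two-sample t-test, right-tailed).
t = (x̄_1 − x̄_2)/√(s_1²/n_1 + s_2²/n_2) = (59.95 − 57.54)/√(10.75²/23 + 24.77²/24) = 0.436
Welch–Satterthwaite df ≈ 31.65
p-value = P(T ≥ 0.436) ≈ 0.333
Since p ≈ 0.333 > α = 0.1, fail to reject H0; the evidence is not statistically significant.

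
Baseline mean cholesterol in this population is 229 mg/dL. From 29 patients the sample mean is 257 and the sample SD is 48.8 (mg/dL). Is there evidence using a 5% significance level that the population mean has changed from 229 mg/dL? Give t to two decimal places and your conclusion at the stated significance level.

H0: μ = 229; H1: μ ≠ 229 (one-sample t-test, two-sided).
t = (x̄ − μ₀)/(s/√n) = (257 − 229)/(48.8/√29) = 3.09
df = n − 1 = 28
Two-sided p-value ≈ 0.0045
Since p ≈ 0.0045 < α = 0.05, reject H0; the data support H1.

t = 3.09; reject H0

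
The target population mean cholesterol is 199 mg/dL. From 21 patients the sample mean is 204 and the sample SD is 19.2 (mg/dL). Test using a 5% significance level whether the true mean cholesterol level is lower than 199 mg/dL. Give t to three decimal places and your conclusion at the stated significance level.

t = 1.193; fail to reject H0

H0: μ = 199; H1: μ < 199 (one-sample t-test, left-tailed).
t = (x̄ − μ₀)/(s/√n) = (204 − 199)/(19.2/√21) = 1.193
df = n − 1 = 20
p-value = P(T ≤ 1.193) ≈ 0.877
Since p ≈ 0.877 > α = 0.05, fail to reject H0; the data do not provide sufficient evidence against H0.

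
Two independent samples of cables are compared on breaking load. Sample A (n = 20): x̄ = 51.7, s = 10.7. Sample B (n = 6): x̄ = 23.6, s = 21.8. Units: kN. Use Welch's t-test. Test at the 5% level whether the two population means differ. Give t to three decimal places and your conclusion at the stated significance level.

t = 3.049; reject H0

Let group 1 = sample A, group 2 = sample B. H0: μ_1 = μ_2; H1: μ_1 ≠ μ_2 (Welch's two-sample t-test, two-sided).
t = (x̄_1 − x̄_2)/√(s_1²/n_1 + s_2²/n_2) = (51.7 − 23.6)/√(10.7²/20 + 21.8²/6) = 3.049
Welch–Satterthwaite df ≈ 5.74
Two-sided p-value ≈ 0.024
Since p ≈ 0.024 < α = 0.05, reject H0; the evidence is statistically significant.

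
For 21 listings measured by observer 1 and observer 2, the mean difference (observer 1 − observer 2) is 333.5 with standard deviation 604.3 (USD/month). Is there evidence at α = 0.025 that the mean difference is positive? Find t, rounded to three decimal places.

2.529

H0: μ_d = 0; H1: μ_d > 0 (paired t-test on the differences, right-tailed).
t = d̄/(s_d/√n) = 333.5/(604.3/√21) = 2.529
df = n − 1 = 20
p-value = P(T ≥ 2.529) ≈ 0.0100
Since p ≈ 0.0100 < α = 0.025, reject H0; the evidence is statistically significant.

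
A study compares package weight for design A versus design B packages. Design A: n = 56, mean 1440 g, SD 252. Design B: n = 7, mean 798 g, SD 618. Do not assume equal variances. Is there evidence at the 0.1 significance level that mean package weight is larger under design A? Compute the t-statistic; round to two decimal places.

Let group 1 = design A, group 2 = design B. H0: μ_1 = μ_2; H1: μ_1 > μ_2 (Welch's two-sample t-test, right-tailed).
t = (x̄_1 − x̄_2)/√(s_1²/n_1 + s_2²/n_2) = (1440 − 798)/√(252²/56 + 618²/7) = 2.72
Welch–Satterthwaite df ≈ 6.25
p-value = P(T ≥ 2.72) ≈ 0.0166
Since p ≈ 0.0166 < α = 0.1, reject H0; the data support H1.

2.72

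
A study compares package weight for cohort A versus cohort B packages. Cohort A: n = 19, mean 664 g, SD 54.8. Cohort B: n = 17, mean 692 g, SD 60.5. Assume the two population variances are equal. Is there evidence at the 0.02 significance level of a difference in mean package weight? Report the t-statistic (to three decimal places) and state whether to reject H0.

Let group 1 = cohort A, group 2 = cohort B. H0: μ_1 = μ_2; H1: μ_1 ≠ μ_2 (two-sample pooled-variance t-test, two-sided).
s_p² = [(19−1)·54.8² + (17−1)·60.5²]/(19+17−2) = 3312.32
t = (664 − 692)/√[3312.32·(1/19 + 1/17)] = -1.457
df = n₁ + n₂ − 2 = 34
Two-sided p-value ≈ 0.154
Since p ≈ 0.154 > α = 0.02, fail to reject H0; the evidence is not statistically significant.

t = -1.457; fail to reject H0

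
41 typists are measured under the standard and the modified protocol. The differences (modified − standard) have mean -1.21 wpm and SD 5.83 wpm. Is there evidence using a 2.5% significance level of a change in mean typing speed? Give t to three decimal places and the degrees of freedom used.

t = -1.329, df = 40

H0: μ_d = 0; H1: μ_d ≠ 0 (paired t-test on the differences, two-sided).
t = d̄/(s_d/√n) = -1.21/(5.83/√41) = -1.329
df = n − 1 = 40
Two-sided p-value ≈ 0.191
Since p ≈ 0.191 > α = 0.025, fail to reject H0; the evidence is not statistically significant.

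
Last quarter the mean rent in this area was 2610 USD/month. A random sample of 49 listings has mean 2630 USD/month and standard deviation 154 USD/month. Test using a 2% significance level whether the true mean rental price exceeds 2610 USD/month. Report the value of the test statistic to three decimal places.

H0: μ = 2610; H1: μ > 2610 (one-sample t-test, right-tailed).
t = (x̄ − μ₀)/(s/√n) = (2630 − 2610)/(154/√49) = 0.909
df = n − 1 = 48
p-value = P(T ≥ 0.909) ≈ 0.184
Since p ≈ 0.184 > α = 0.02, fail to reject H0; the evidence is not statistically significant.

0.909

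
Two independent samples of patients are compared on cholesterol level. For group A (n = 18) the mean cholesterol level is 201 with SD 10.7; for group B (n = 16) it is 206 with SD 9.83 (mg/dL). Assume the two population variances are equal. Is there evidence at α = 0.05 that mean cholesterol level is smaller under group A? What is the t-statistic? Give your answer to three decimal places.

Let group 1 = group A, group 2 = group B. H0: μ_1 = μ_2; H1: μ_1 < μ_2 (two-sample pooled-variance t-test, left-tailed).
s_p² = [(18−1)·10.7² + (16−1)·9.83²]/(18+16−2) = 106.118
t = (201 − 206)/√[106.118·(1/18 + 1/16)] = -1.413
df = n₁ + n₂ − 2 = 32
p-value = P(T ≤ -1.413) ≈ 0.084
Since p ≈ 0.084 > α = 0.05, fail to reject H0; the evidence is not statistically significant.

-1.413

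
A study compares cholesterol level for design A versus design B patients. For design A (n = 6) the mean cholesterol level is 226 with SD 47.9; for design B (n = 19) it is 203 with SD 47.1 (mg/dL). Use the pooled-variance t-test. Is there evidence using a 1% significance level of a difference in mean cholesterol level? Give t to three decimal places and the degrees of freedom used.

Let group 1 = design A, group 2 = design B. H0: μ_1 = μ_2; H1: μ_1 ≠ μ_2 (two-sample pooled-variance t-test, two-sided).
s_p² = [(6−1)·47.9² + (19−1)·47.1²]/(6+19−2) = 2234.93
t = (226 − 203)/√[2234.93·(1/6 + 1/19)] = 1.039
df = n₁ + n₂ − 2 = 23
Two-sided p-value ≈ 0.310
Since p ≈ 0.310 > α = 0.01, fail to reject H0; the evidence is not statistically significant.

t = 1.039, df = 23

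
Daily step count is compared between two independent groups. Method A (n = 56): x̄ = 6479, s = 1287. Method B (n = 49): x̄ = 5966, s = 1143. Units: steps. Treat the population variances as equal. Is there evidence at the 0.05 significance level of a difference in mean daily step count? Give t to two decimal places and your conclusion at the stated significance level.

t = 2.15; reject H0

Let group 1 = method A, group 2 = method B. H0: μ_1 = μ_2; H1: μ_1 ≠ μ_2 (two-sample pooled-variance t-test, two-sided).
s_p² = [(56−1)·1287² + (49−1)·1143²]/(56+49−2) = 1493300
t = (6479 − 5966)/√[1493300·(1/56 + 1/49)] = 2.15
df = n₁ + n₂ − 2 = 103
Two-sided p-value ≈ 0.034
Since p ≈ 0.034 < α = 0.05, reject H0; the evidence is statistically significant.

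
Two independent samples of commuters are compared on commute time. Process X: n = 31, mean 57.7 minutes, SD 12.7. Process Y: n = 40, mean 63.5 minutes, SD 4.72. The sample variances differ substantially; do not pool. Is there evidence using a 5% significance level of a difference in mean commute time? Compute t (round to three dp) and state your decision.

t = -2.417; reject H0

Let group 1 = process X, group 2 = process Y. H0: μ_1 = μ_2; H1: μ_1 ≠ μ_2 (Welch's two-sample t-test, two-sided).
t = (x̄_1 − x̄_2)/√(s_1²/n_1 + s_2²/n_2) = (57.7 − 63.5)/√(12.7²/31 + 4.72²/40) = -2.417
Welch–Satterthwaite df ≈ 36.45
Two-sided p-value ≈ 0.021
Since p ≈ 0.021 < α = 0.05, reject H0; the evidence is statistically significant.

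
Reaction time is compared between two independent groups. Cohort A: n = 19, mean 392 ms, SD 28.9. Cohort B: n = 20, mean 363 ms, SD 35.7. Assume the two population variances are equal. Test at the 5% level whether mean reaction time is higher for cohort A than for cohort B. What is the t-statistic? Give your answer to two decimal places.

Let group 1 = cohort A, group 2 = cohort B. H0: μ_1 = μ_2; H1: μ_1 > μ_2 (two-sample pooled-variance t-test, right-tailed).
s_p² = [(19−1)·28.9² + (20−1)·35.7²]/(19+20−2) = 1060.79
t = (392 − 363)/√[1060.79·(1/19 + 1/20)] = 2.78
df = n₁ + n₂ − 2 = 37
p-value = P(T ≥ 2.78) ≈ 0.004
Since p ≈ 0.004 < α = 0.05, reject H0; the evidence is statistically significant.

2.78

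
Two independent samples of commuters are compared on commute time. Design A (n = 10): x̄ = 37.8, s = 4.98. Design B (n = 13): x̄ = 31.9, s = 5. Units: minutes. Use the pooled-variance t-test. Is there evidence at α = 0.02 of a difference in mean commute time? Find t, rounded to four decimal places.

Let group 1 = design A, group 2 = design B. H0: μ_1 = μ_2; H1: μ_1 ≠ μ_2 (two-sample pooled-variance t-test, two-sided).
s_p² = [(10−1)·4.98² + (13−1)·5²]/(10+13−2) = 24.9145
t = (37.8 − 31.9)/√[24.9145·(1/10 + 1/13)] = 2.8102
df = n₁ + n₂ − 2 = 21
Two-sided p-value ≈ 0.010
Since p ≈ 0.010 < α = 0.02, reject H0; the evidence is statistically significant.

2.8102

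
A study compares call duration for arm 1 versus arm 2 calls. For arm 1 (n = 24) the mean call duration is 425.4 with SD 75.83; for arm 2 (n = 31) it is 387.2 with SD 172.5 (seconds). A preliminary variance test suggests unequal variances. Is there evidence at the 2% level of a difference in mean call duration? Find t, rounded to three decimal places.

1.103

Let group 1 = arm 1, group 2 = arm 2. H0: μ_1 = μ_2; H1: μ_1 ≠ μ_2 (Welch's two-sample t-test, two-sided).
t = (x̄_1 − x̄_2)/√(s_1²/n_1 + s_2²/n_2) = (425.4 − 387.2)/√(75.83²/24 + 172.5²/31) = 1.103
Welch–Satterthwaite df ≈ 43.32
Two-sided p-value ≈ 0.2761
Since p ≈ 0.2761 > α = 0.02, fail to reject H0; the evidence is not statistically significant.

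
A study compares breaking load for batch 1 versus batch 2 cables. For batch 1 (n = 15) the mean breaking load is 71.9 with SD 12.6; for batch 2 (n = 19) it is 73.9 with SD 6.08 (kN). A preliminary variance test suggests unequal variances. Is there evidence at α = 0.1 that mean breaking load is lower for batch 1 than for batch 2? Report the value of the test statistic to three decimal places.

Let group 1 = batch 1, group 2 = batch 2. H0: μ_1 = μ_2; H1: μ_1 < μ_2 (Welch's two-sample t-test, left-tailed).
t = (x̄_1 − x̄_2)/√(s_1²/n_1 + s_2²/n_2) = (71.9 − 73.9)/√(12.6²/15 + 6.08²/19) = -0.565
Welch–Satterthwaite df ≈ 19.12
p-value = P(T ≤ -0.565) ≈ 0.2893
Since p ≈ 0.2893 > α = 0.1, fail to reject H0; the data do not provide sufficient evidence against H0.

-0.565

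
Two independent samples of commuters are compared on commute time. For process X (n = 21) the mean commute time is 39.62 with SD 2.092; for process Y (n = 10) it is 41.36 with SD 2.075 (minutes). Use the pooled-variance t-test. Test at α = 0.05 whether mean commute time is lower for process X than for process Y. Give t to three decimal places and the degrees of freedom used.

Let group 1 = process X, group 2 = process Y. H0: μ_1 = μ_2; H1: μ_1 < μ_2 (two-sample pooled-variance t-test, left-tailed).
s_p² = [(21−1)·2.092² + (10−1)·2.075²]/(21+10−2) = 4.35448
t = (39.62 − 41.36)/√[4.35448·(1/21 + 1/10)] = -2.170
df = n₁ + n₂ − 2 = 29
p-value = P(T ≤ -2.170) ≈ 0.0192
Since p ≈ 0.0192 < α = 0.05, reject H0; the evidence is statistically significant.

t = -2.170, df = 29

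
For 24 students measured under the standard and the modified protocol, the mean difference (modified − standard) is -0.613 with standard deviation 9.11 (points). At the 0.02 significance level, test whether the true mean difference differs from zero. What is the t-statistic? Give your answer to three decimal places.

-0.330

H0: μ_d = 0; H1: μ_d ≠ 0 (paired t-test on the differences, two-sided).
t = d̄/(s_d/√n) = -0.613/(9.11/√24) = -0.330
df = n − 1 = 23
Two-sided p-value ≈ 0.7447
Since p ≈ 0.7447 > α = 0.02, fail to reject H0; the data do not provide sufficient evidence against H0.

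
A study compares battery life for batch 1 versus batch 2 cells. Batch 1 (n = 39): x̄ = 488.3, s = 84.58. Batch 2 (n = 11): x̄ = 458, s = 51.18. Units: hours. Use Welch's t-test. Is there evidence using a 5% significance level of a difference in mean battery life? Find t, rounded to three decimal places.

1.476

Let group 1 = batch 1, group 2 = batch 2. H0: μ_1 = μ_2; H1: μ_1 ≠ μ_2 (Welch's two-sample t-test, two-sided).
t = (x̄_1 − x̄_2)/√(s_1²/n_1 + s_2²/n_2) = (488.3 − 458)/√(84.58²/39 + 51.18²/11) = 1.476
Welch–Satterthwaite df ≈ 27.11
Two-sided p-value ≈ 0.1515
Since p ≈ 0.1515 > α = 0.05, fail to reject H0; the evidence is not statistically significant.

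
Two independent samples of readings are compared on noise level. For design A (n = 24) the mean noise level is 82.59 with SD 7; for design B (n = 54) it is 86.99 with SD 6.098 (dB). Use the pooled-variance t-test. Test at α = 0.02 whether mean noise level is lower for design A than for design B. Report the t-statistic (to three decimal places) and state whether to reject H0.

Let group 1 = design A, group 2 = design B. H0: μ_1 = μ_2; H1: μ_1 < μ_2 (two-sample pooled-variance t-test, left-tailed).
s_p² = [(24−1)·7² + (54−1)·6.098²]/(24+54−2) = 40.761
t = (82.59 − 86.99)/√[40.761·(1/24 + 1/54)] = -2.809
df = n₁ + n₂ − 2 = 76
p-value = P(T ≤ -2.809) ≈ 0.0032
Since p ≈ 0.0032 < α = 0.02, reject H0; the evidence is statistically significant.

t = -2.809; reject H0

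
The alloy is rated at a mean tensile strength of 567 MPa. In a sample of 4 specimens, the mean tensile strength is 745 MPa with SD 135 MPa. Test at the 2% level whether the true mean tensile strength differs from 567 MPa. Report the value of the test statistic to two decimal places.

H0: μ = 567; H1: μ ≠ 567 (one-sample t-test, two-sided).
t = (x̄ − μ₀)/(s/√n) = (745 − 567)/(135/√4) = 2.64
df = n − 1 = 3
Two-sided p-value ≈ 0.078
Since p ≈ 0.078 > α = 0.02, fail to reject H0; the evidence is not statistically significant.

2.64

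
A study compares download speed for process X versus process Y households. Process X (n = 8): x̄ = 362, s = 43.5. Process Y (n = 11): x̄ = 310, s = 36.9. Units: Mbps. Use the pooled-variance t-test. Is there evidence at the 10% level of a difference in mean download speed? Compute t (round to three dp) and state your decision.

t = 2.815; reject H0

Let group 1 = process X, group 2 = process Y. H0: μ_1 = μ_2; H1: μ_1 ≠ μ_2 (two-sample pooled-variance t-test, two-sided).
s_p² = [(8−1)·43.5² + (11−1)·36.9²]/(8+11−2) = 1580.11
t = (362 − 310)/√[1580.11·(1/8 + 1/11)] = 2.815
df = n₁ + n₂ − 2 = 17
Two-sided p-value ≈ 0.0119
Since p ≈ 0.0119 < α = 0.1, reject H0; the data support H1.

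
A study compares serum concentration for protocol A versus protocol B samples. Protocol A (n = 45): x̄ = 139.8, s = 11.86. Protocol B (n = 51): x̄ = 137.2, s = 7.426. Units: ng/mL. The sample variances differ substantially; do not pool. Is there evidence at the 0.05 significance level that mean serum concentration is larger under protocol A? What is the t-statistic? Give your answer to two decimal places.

1.27

Let group 1 = protocol A, group 2 = protocol B. H0: μ_1 = μ_2; H1: μ_1 > μ_2 (Welch's two-sample t-test, right-tailed).
t = (x̄_1 − x̄_2)/√(s_1²/n_1 + s_2²/n_2) = (139.8 − 137.2)/√(11.86²/45 + 7.426²/51) = 1.27
Welch–Satterthwaite df ≈ 72.11
p-value = P(T ≥ 1.27) ≈ 0.105
Since p ≈ 0.105 > α = 0.05, fail to reject H0; the evidence is not statistically significant.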